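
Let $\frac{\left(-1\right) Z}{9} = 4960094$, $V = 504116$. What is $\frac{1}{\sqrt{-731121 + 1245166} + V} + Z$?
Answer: $- \frac{11344686555660125590}{254132427411} - \frac{\sqrt{514045}}{254132427411} \approx -4.4641 \cdot 10^{7}$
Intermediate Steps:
$Z = -44640846$ ($Z = \left(-9\right) 4960094 = -44640846$)
$\frac{1}{\sqrt{-731121 + 1245166} + V} + Z = \frac{1}{\sqrt{-731121 + 1245166} + 504116} - 44640846 = \frac{1}{\sqrt{514045} + 504116} - 44640846 = \frac{1}{504116 + \sqrt{514045}} - 44640846 = -44640846 + \frac{1}{504116 + \sqrt{514045}}$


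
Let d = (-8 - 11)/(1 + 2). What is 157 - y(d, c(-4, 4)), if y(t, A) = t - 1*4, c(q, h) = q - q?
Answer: 502/3 ≈ 167.33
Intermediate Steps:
d = -19/3 ≈ -6.3333
c(q, h) = 0
y(t, A) = -4 + t (y(t, A) = t - 4 = -4 + t)
157 - y(d, c(-4, 4)) = 157 - (-4 - 19/3) = 157 - 1*(-31/3) = 157 + 31/3 = 502/3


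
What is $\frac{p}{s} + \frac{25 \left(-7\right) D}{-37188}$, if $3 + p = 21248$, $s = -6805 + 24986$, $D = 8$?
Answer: $\frac{203878115}{169028757} \approx 1.2062$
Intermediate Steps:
$s = 18181$
$p = 21245$ ($p = -3 + 21248 = 21245$)
$\frac{p}{s} + \frac{25 \left(-7\right) D}{-37188} = \frac{21245}{18181} + \frac{25 \left(-7\right) 8}{-37188} = 21245 \cdot \frac{1}{18181} + \left(-175\right) 8 \left(- \frac{1}{37188}\right) = \frac{21245}{18181} - - \frac{350}{9297} = \frac{21245}{18181} + \frac{350}{9297} = \frac{203878115}{169028757}$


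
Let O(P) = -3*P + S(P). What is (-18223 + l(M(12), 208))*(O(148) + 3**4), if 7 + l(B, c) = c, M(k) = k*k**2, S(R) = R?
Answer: 3874730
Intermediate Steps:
M(k) = k**3
l(B, c) = -7 + c
O(P) = -2*P (O(P) = -3*P + P = -2*P)
(-18223 + l(M(12), 208))*(O(148) + 3**4) = (-18223 + (-7 + 208))*(-2*148 + 3**4) = (-18223 + 201)*(-296 + 81) = -18022*(-215) = 3874730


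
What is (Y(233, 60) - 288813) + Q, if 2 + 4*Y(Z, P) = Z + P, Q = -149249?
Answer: -1751957/4 ≈ -4.3799e+5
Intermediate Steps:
Y(Z, P) = -1/2 + P/4 + Z/4 (Y(Z, P) = -1/2 + (Z + P)/4 = -1/2 + (P + Z)/4 = -1/2 + (P/4 + Z/4) = -1/2 + P/4 + Z/4)
(Y(233, 60) - 288813) + Q = ((-1/2 + (1/4)*60 + (1/4)*233) - 288813) - 149249 = ((-1/2 + 15 + 233/4) - 288813) - 149249 = (291/4 - 288813) - 149249 = -1154961/4 - 149249 = -1751957/4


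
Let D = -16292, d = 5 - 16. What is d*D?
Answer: 179212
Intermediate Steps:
d = -11
d*D = -11*(-16292) = 179212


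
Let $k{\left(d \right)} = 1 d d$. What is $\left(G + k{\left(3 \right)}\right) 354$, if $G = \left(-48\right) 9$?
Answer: $-149742$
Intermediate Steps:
$G = -432$
$k{\left(d \right)} = d^{2}$ ($k{\left(d \right)} = d d = d^{2}$)
$\left(G + k{\left(3 \right)}\right) 354 = \left(-432 + 3^{2}\right) 354 = \left(-432 + 9\right) 354 = \left(-423\right) 354 = -149742$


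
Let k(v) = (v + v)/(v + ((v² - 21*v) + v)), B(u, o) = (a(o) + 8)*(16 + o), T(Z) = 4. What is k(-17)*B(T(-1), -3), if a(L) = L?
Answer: -65/18 ≈ -3.6111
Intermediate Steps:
B(u, o) = (8 + o)*(16 + o) (B(u, o) = (o + 8)*(16 + o) = (8 + o)*(16 + o))
k(v) = 2*v/(v² - 19*v) (k(v) = (2*v)/(v + (v² - 20*v)) = (2*v)/(v² - 19*v) = 2*v/(v² - 19*v))
k(-17)*B(T(-1), -3) = (2/(-19 - 17))*(128 + (-3)² + 24*(-3)) = (2/(-36))*(128 + 9 - 72) = (2*(-1/36))*65 = -1/18*65 = -65/18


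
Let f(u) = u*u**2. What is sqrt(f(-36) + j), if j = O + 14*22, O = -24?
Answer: 2*I*sqrt(11593) ≈ 215.34*I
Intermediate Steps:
f(u) = u**3
j = 284 (j = -24 + 14*22 = -24 + 308 = 284)
sqrt(f(-36) + j) = sqrt((-36)**3 + 284) = sqrt(-46656 + 284) = sqrt(-46372) = 2*I*sqrt(11593)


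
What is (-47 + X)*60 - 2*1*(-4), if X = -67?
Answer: -6832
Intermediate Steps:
(-47 + X)*60 - 2*1*(-4) = (-47 - 67)*60 - 2*1*(-4) = -114*60 - 2*(-4) = -6840 + 8 = -6832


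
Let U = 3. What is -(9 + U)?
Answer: -12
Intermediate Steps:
-(9 + U) = -(9 + 3) = -1*12 = -12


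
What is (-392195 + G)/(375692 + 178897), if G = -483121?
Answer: -291772/184863 ≈ -1.5783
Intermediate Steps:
(-392195 + G)/(375692 + 178897) = (-392195 - 483121)/(375692 + 178897) = -875316/554589 = -875316*1/554589 = -291772/184863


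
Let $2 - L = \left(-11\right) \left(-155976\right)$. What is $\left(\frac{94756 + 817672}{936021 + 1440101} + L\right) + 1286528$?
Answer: $- \frac{5729465768}{13349} \approx -4.2921 \cdot 10^{5}$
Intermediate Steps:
$L = -1715734$ ($L = 2 - \left(-11\right) \left(-155976\right) = 2 - 1715736 = -1715734$)
$\left(\frac{94756 + 817672}{936021 + 1440101} + L\right) + 1286528 = \left(\frac{94756 + 817672}{936021 + 1440101} - 1715734\right) + 1286528 = \left(\frac{912428}{2376122} - 1715734\right) + 1286528 = \left(912428 \cdot \frac{1}{2376122} - 1715734\right) + 1286528 = \left(\frac{5126}{13349} - 1715734\right) + 1286528 = - \frac{22903328040}{13349} + 1286528 = - \frac{5729465768}{13349}$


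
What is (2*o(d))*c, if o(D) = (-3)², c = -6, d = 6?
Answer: -108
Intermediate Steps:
o(D) = 9
(2*o(d))*c = (2*9)*(-6) = 18*(-6) = -108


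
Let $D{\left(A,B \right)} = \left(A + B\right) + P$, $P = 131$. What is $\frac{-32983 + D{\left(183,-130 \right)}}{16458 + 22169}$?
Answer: $- \frac{32799}{38627} \approx -0.84912$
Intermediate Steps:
$D{\left(A,B \right)} = 131 + A + B$ ($D{\left(A,B \right)} = \left(A + B\right) + 131 = 131 + A + B$)
$\frac{-32983 + D{\left(183,-130 \right)}}{16458 + 22169} = \frac{-32983 + \left(131 + 183 - 130\right)}{16458 + 22169} = \frac{-32983 + 184}{38627} = \left(-32799\right) \frac{1}{38627} = - \frac{32799}{38627}$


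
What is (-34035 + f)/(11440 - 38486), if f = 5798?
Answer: 28237/27046 ≈ 1.0440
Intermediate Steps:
(-34035 + f)/(11440 - 38486) = (-34035 + 5798)/(11440 - 38486) = -28237/(-27046) = -28237*(-1/27046) = 28237/27046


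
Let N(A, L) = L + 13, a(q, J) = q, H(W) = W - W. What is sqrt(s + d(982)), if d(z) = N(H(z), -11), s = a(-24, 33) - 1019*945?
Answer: I*sqrt(962977) ≈ 981.31*I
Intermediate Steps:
H(W) = 0
N(A, L) = 13 + L
s = -962979 (s = -24 - 1019*945 = -24 - 962955 = -962979)
d(z) = 2 (d(z) = 13 - 11 = 2)
sqrt(s + d(982)) = sqrt(-962979 + 2) = sqrt(-962977) = I*sqrt(962977)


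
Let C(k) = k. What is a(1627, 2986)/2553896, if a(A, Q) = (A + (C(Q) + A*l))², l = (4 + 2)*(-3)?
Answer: 608756929/2553896 ≈ 238.36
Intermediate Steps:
l = -18 (l = 6*(-3) = -18)
a(A, Q) = (Q - 17*A)² (a(A, Q) = (A + (Q + A*(-18)))² = (A + (Q - 18*A))² = (Q - 17*A)²)
a(1627, 2986)/2553896 = (2986 - 17*1627)²/2553896 = (2986 - 27659)²*(1/2553896) = (-24673)²*(1/2553896) = 608756929*(1/2553896) = 608756929/2553896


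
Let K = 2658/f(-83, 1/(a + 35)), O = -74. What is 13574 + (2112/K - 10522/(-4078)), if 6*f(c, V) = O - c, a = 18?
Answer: 12264489213/903277 ≈ 13578.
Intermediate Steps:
f(c, V) = -37/3 - c/6 (f(c, V) = (-74 - c)/6 = -37/3 - c/6)
K = 1772 (K = 2658/(-37/3 - ⅙*(-83)) = 2658/(-37/3 + 83/6) = 2658/(3/2) = 2658*(⅔) = 1772)
13574 + (2112/K - 10522/(-4078)) = 13574 + (2112/1772 - 10522/(-4078)) = 13574 + (2112*(1/1772) - 10522*(-1/4078)) = 13574 + (528/443 + 5261/2039) = 13574 + 3407215/903277 = 12264489213/903277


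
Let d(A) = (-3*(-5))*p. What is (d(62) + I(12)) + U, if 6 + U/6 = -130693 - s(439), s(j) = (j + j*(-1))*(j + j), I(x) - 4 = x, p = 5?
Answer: -784103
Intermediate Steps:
I(x) = 4 + x
d(A) = 75 (d(A) = -3*(-5)*5 = 15*5 = 75)
s(j) = 0 (s(j) = (j - j)*(2*j) = 0*(2*j) = 0)
U = -784194 (U = -36 + 6*(-130693 - 1*0) = -36 + 6*(-130693 + 0) = -36 + 6*(-130693) = -36 - 784158 = -784194)
(d(62) + I(12)) + U = (75 + (4 + 12)) - 784194 = (75 + 16) - 784194 = 91 - 784194 = -784103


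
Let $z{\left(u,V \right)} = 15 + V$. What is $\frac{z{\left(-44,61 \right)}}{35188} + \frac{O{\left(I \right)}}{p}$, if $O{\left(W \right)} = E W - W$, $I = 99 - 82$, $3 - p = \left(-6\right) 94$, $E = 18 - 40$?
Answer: $- \frac{180466}{262521} \approx -0.68743$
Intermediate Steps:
$E = -22$
$p = 567$ ($p = 3 - \left(-6\right) 94 = 3 - -564 = 3 + 564 = 567$)
$I = 17$ ($I = 99 - 82 = 17$)
$O{\left(W \right)} = - 23 W$ ($O{\left(W \right)} = - 22 W - W = - 23 W$)
$\frac{z{\left(-44,61 \right)}}{35188} + \frac{O{\left(I \right)}}{p} = \frac{15 + 61}{35188} + \frac{\left(-23\right) 17}{567} = 76 \cdot \frac{1}{35188} - \frac{391}{567} = \frac{1}{463} - \frac{391}{567} = - \frac{180466}{262521}$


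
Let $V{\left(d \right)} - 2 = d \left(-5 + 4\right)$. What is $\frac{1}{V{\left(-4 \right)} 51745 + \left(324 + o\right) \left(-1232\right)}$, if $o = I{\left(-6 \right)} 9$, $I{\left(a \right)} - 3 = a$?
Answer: $- \frac{1}{55434} \approx -1.8039 \cdot 10^{-5}$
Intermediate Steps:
$V{\left(d \right)} = 2 - d$ ($V{\left(d \right)} = 2 + d \left(-5 + 4\right) = 2 + d \left(-1\right) = 2 - d$)
$I{\left(a \right)} = 3 + a$
$o = -27$ ($o = \left(3 - 6\right) 9 = \left(-3\right) 9 = -27$)
$\frac{1}{V{\left(-4 \right)} 51745 + \left(324 + o\right) \left(-1232\right)} = \frac{1}{\left(2 - -4\right) 51745 + \left(324 - 27\right) \left(-1232\right)} = \frac{1}{\left(2 + 4\right) 51745 + 297 \left(-1232\right)} = \frac{1}{6 \cdot 51745 - 365904} = \frac{1}{310470 - 365904} = \frac{1}{-55434} = - \frac{1}{55434}$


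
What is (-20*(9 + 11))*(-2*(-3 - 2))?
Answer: -4000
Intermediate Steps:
(-20*(9 + 11))*(-2*(-3 - 2)) = (-20*20)*(-2*(-5)) = -400*10 = -4000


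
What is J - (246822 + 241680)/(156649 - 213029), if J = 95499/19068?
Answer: 1224915813/89587820 ≈ 13.673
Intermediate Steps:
J = 31833/6356 (J = 95499*(1/19068) = 31833/6356 ≈ 5.0083)
J - (246822 + 241680)/(156649 - 213029) = 31833/6356 - (246822 + 241680)/(156649 - 213029) = 31833/6356 - 488502/(-56380) = 31833/6356 - 488502*(-1)/56380 = 31833/6356 - 1*(-244251/28190) = 31833/6356 + 244251/28190 = 1224915813/89587820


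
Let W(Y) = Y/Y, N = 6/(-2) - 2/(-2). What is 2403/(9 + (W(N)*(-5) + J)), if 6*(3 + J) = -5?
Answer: 14418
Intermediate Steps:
J = -23/6 (J = -3 + (⅙)*(-5) = -3 - ⅚ = -23/6 ≈ -3.8333)
N = -2 (N = 6*(-½) - 2*(-½) = -3 + 1 = -2)
W(Y) = 1
2403/(9 + (W(N)*(-5) + J)) = 2403/(9 + (1*(-5) - 23/6)) = 2403/(9 + (-5 - 23/6)) = 2403/(9 - 53/6) = 2403/(⅙) = 6*2403 = 14418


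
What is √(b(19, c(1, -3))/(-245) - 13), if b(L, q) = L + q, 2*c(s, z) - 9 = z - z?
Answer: 3*I*√7130/70 ≈ 3.6188*I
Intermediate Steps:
c(s, z) = 9/2 (c(s, z) = 9/2 + (z - z)/2 = 9/2 + (½)*0 = 9/2 + 0 = 9/2)
√(b(19, c(1, -3))/(-245) - 13) = √((19 + 9/2)/(-245) - 13) = √((47/2)*(-1/245) - 1*13) = √(-47/490 - 13) = √(-6417/490) = 3*I*√7130/70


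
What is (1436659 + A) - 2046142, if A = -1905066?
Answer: -2514549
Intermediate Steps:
(1436659 + A) - 2046142 = (1436659 - 1905066) - 2046142 = -468407 - 2046142 = -2514549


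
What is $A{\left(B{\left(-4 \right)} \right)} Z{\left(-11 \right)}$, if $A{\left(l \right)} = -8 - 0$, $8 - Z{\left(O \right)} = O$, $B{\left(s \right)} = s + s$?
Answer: $-152$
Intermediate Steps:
$B{\left(s \right)} = 2 s$
$Z{\left(O \right)} = 8 - O$
$A{\left(l \right)} = -8$ ($A{\left(l \right)} = -8 + 0 = -8$)
$A{\left(B{\left(-4 \right)} \right)} Z{\left(-11 \right)} = - 8 \left(8 - -11\right) = - 8 \left(8 + 11\right) = \left(-8\right) 19 = -152$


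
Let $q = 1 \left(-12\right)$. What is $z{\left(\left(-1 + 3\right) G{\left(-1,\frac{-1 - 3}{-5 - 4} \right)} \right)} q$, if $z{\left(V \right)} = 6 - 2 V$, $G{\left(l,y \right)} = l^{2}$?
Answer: $-24$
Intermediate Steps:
$q = -12$
$z{\left(\left(-1 + 3\right) G{\left(-1,\frac{-1 - 3}{-5 - 4} \right)} \right)} q = \left(6 - 2 \left(-1 + 3\right) \left(-1\right)^{2}\right) \left(-12\right) = \left(6 - 2 \cdot 2 \cdot 1\right) \left(-12\right) = \left(6 - 4\right) \left(-12\right) = 2 \left(-12\right) = -24$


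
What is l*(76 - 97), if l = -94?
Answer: 1974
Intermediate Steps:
l*(76 - 97) = -94*(76 - 97) = -94*(-21) = 1974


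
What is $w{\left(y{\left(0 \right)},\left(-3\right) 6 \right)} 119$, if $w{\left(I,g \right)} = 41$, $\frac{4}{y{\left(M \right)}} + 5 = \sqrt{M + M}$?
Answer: $4879$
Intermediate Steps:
$y{\left(M \right)} = \frac{4}{-5 + \sqrt{2} \sqrt{M}}$ ($y{\left(M \right)} = \frac{4}{-5 + \sqrt{M + M}} = \frac{4}{-5 + \sqrt{2 M}} = \frac{4}{-5 + \sqrt{2} \sqrt{M}}$)
$w{\left(y{\left(0 \right)},\left(-3\right) 6 \right)} 119 = 41 \cdot 119 = 4879$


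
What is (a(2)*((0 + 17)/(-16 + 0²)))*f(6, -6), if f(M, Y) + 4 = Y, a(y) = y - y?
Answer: 0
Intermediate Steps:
a(y) = 0
f(M, Y) = -4 + Y
(a(2)*((0 + 17)/(-16 + 0²)))*f(6, -6) = (0*((0 + 17)/(-16 + 0²)))*(-4 - 6) = (0*(17/(-16 + 0)))*(-10) = (0*(17/(-16)))*(-10) = (0*(17*(-1/16)))*(-10) = (0*(-17/16))*(-10) = 0*(-10) = 0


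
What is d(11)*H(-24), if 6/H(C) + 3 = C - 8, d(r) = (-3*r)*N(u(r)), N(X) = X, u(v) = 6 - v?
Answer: -198/7 ≈ -28.286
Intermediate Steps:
d(r) = -3*r*(6 - r) (d(r) = (-3*r)*(6 - r) = -3*r*(6 - r))
H(C) = 6/(-11 + C) (H(C) = 6/(-3 + (C - 8)) = 6/(-3 + (-8 + C)) = 6/(-11 + C))
d(11)*H(-24) = (3*11*(-6 + 11))*(6/(-11 - 24)) = (3*11*5)*(6/(-35)) = 165*(6*(-1/35)) = 165*(-6/35) = -198/7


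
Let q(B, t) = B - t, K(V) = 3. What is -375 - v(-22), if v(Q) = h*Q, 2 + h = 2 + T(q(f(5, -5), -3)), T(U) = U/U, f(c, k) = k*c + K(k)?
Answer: -353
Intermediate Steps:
f(c, k) = 3 + c*k (f(c, k) = k*c + 3 = c*k + 3 = 3 + c*k)
T(U) = 1
h = 1 (h = -2 + (2 + 1) = -2 + 3 = 1)
v(Q) = Q (v(Q) = 1*Q = Q)
-375 - v(-22) = -375 - 1*(-22) = -375 + 22 = -353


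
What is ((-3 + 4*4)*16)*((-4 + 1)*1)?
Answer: -624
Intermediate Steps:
((-3 + 4*4)*16)*((-4 + 1)*1) = ((-3 + 16)*16)*(-3*1) = (13*16)*(-3) = 208*(-3) = -624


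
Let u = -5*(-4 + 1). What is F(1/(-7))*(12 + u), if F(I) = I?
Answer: -27/7 ≈ -3.8571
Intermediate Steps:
u = 15 (u = -5*(-3) = 15)
F(1/(-7))*(12 + u) = (12 + 15)/(-7) = -⅐*27 = -27/7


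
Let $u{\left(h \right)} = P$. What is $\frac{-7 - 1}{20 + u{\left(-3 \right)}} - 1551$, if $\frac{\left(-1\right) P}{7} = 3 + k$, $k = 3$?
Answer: $- \frac{17057}{11} \approx -1550.6$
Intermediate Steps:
$P = -42$ ($P = - 7 \left(3 + 3\right) = \left(-7\right) 6 = -42$)
$u{\left(h \right)} = -42$
$\frac{-7 - 1}{20 + u{\left(-3 \right)}} - 1551 = \frac{-7 - 1}{20 - 42} - 1551 = - \frac{8}{-22} - 1551 = \left(-8\right) \left(- \frac{1}{22}\right) - 1551 = \frac{4}{11} - 1551 = - \frac{17057}{11}$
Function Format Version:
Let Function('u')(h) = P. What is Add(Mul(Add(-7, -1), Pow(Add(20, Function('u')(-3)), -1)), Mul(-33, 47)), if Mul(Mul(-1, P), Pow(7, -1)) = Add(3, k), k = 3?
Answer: Rational(-17057, 11) ≈ -1550.6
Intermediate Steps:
P = -42 (P = Mul(-7, Add(3, 3)) = Mul(-7, 6) = -42)
Function('u')(h) = -42
Add(Mul(Add(-7, -1), Pow(Add(20, Function('u')(-3)), -1)), Mul(-33, 47)) = Add(Mul(Add(-7, -1), Pow(Add(20, -42), -1)), Mul(-33, 47)) = Add(Mul(-8, Pow(-22, -1)), -1551) = Add(Mul(-8, Rational(-1, 22)), -1551) = Add(Rational(4, 11), -1551) = Rational(-17057, 11)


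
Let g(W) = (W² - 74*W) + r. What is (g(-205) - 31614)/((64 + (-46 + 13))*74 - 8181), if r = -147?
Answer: -25434/5887 ≈ -4.3204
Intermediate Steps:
g(W) = -147 + W² - 74*W (g(W) = (W² - 74*W) - 147 = -147 + W² - 74*W)
(g(-205) - 31614)/((64 + (-46 + 13))*74 - 8181) = ((-147 + (-205)² - 74*(-205)) - 31614)/((64 + (-46 + 13))*74 - 8181) = ((-147 + 42025 + 15170) - 31614)/((64 - 33)*74 - 8181) = (57048 - 31614)/(31*74 - 8181) = 25434/(2294 - 8181) = 25434/(-5887) = 25434*(-1/5887) = -25434/5887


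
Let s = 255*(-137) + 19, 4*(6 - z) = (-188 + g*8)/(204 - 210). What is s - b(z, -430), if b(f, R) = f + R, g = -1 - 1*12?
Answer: -206879/6 ≈ -34480.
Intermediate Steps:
g = -13 (g = -1 - 12 = -13)
z = -37/6 (z = 6 - (-188 - 13*8)/(4*(204 - 210)) = 6 - (-188 - 104)/(4*(-6)) = 6 - (-73)*(-1)/6 = 6 - ¼*146/3 = 6 - 73/6 = -37/6 ≈ -6.1667)
b(f, R) = R + f
s = -34916 (s = -34935 + 19 = -34916)
s - b(z, -430) = -34916 - (-430 - 37/6) = -34916 - 1*(-2617/6) = -34916 + 2617/6 = -206879/6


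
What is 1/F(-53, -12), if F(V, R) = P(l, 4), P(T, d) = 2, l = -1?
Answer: 1/2 ≈ 0.50000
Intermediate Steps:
F(V, R) = 2
1/F(-53, -12) = 1/2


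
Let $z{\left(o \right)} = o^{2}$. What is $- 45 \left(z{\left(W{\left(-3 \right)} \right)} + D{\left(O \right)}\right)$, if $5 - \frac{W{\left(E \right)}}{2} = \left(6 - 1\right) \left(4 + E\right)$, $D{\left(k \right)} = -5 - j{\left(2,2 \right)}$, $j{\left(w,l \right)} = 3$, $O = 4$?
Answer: $360$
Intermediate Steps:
$D{\left(k \right)} = -8$ ($D{\left(k \right)} = -5 - 3 = -8$)
$W{\left(E \right)} = -30 - 10 E$ ($W{\left(E \right)} = 10 - 2 \left(6 - 1\right) \left(4 + E\right) = 10 - 2 \cdot 5 \left(4 + E\right) = 10 - 2 \left(20 + 5 E\right) = 10 - \left(40 + 10 E\right) = -30 - 10 E$)
$- 45 \left(z{\left(W{\left(-3 \right)} \right)} + D{\left(O \right)}\right) = - 45 \left(\left(-30 - -30\right)^{2} - 8\right) = - 45 \left(\left(-30 + 30\right)^{2} - 8\right) = - 45 \left(0^{2} - 8\right) = - 45 \left(0 - 8\right) = \left(-45\right) \left(-8\right) = 360$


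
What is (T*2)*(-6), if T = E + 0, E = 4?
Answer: -48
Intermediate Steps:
T = 4 (T = 4 + 0 = 4)
(T*2)*(-6) = (4*2)*(-6) = 8*(-6) = -48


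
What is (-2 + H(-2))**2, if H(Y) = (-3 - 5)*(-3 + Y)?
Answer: 1444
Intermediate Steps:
H(Y) = 24 - 8*Y (H(Y) = -8*(-3 + Y) = 24 - 8*Y)
(-2 + H(-2))**2 = (-2 + (24 - 8*(-2)))**2 = (-2 + (24 + 16))**2 = (-2 + 40)**2 = 38**2 = 1444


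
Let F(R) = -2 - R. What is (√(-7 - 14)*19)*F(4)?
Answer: -114*I*√21 ≈ -522.41*I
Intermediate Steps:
(√(-7 - 14)*19)*F(4) = (√(-7 - 14)*19)*(-2 - 1*4) = (√(-21)*19)*(-2 - 4) = ((I*√21)*19)*(-6) = (19*I*√21)*(-6) = -114*I*√21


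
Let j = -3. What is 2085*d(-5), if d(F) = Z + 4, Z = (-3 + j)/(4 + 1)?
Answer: 5838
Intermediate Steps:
Z = -6/5 (Z = (-3 - 3)/(4 + 1) = -6/5 ≈ -1.2000)
d(F) = 14/5 (d(F) = -6/5 + 4 = 14/5)
2085*d(-5) = 2085*(14/5) = 5838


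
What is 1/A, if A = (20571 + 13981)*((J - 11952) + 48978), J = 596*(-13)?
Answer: 1/1011613456 ≈ 9.8852e-10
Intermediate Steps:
J = -7748
A = 1011613456 (A = (20571 + 13981)*((-7748 - 11952) + 48978) = 34552*(-19700 + 48978) = 34552*29278 = 1011613456)
1/A = 1/1011613456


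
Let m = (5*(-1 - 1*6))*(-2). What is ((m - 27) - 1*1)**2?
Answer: 1764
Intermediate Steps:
m = 70 (m = (5*(-1 - 6))*(-2) = (5*(-7))*(-2) = -35*(-2) = 70)
((m - 27) - 1*1)**2 = ((70 - 27) - 1*1)**2 = (43 - 1)**2 = 42**2 = 1764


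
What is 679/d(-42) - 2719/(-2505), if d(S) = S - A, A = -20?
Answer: -1641077/55110 ≈ -29.778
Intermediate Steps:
d(S) = 20 + S (d(S) = S - 1*(-20) = S + 20 = 20 + S)
679/d(-42) - 2719/(-2505) = 679/(20 - 42) - 2719/(-2505) = 679/(-22) - 2719*(-1/2505) = 679*(-1/22) + 2719/2505 = -679/22 + 2719/2505 = -1641077/55110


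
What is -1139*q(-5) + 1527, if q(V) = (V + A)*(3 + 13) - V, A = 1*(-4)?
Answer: 159848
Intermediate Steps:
A = -4
q(V) = -64 + 15*V (q(V) = (V - 4)*(3 + 13) - V = (-4 + V)*16 - V = (-64 + 16*V) - V = -64 + 15*V)
-1139*q(-5) + 1527 = -1139*(-64 + 15*(-5)) + 1527 = -1139*(-64 - 75) + 1527 = -1139*(-139) + 1527 = 158321 + 1527 = 159848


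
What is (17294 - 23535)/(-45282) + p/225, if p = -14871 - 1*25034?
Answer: -120371599/679230 ≈ -177.22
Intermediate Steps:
p = -39905 (p = -14871 - 25034 = -39905)
(17294 - 23535)/(-45282) + p/225 = (17294 - 23535)/(-45282) - 39905/225 = -6241*(-1/45282) - 39905*1/225 = 6241/45282 - 7981/45 = -120371599/679230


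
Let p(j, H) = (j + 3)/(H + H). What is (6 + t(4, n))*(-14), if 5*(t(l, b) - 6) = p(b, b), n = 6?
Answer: -1701/10 ≈ -170.10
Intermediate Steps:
p(j, H) = (3 + j)/(2*H) (p(j, H) = (3 + j)/((2*H)) = (3 + j)*(1/(2*H)) = (3 + j)/(2*H))
t(l, b) = 6 + (3 + b)/(10*b) (t(l, b) = 6 + ((3 + b)/(2*b))/5 = 6 + (3 + b)/(10*b))
(6 + t(4, n))*(-14) = (6 + (1/10)*(3 + 61*6)/6)*(-14) = (6 + (1/10)*(1/6)*(3 + 366))*(-14) = (6 + (1/10)*(1/6)*369)*(-14) = (6 + 123/20)*(-14) = (243/20)*(-14) = -1701/10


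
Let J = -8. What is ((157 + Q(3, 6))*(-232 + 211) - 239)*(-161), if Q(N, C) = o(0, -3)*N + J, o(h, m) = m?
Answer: 511819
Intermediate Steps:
Q(N, C) = -8 - 3*N (Q(N, C) = -3*N - 8 = -8 - 3*N)
((157 + Q(3, 6))*(-232 + 211) - 239)*(-161) = ((157 + (-8 - 3*3))*(-232 + 211) - 239)*(-161) = ((157 + (-8 - 9))*(-21) - 239)*(-161) = ((157 - 17)*(-21) - 239)*(-161) = (140*(-21) - 239)*(-161) = (-2940 - 239)*(-161) = -3179*(-161) = 511819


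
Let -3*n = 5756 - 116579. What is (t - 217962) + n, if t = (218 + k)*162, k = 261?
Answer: -103423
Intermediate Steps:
n = 36941 (n = -(5756 - 116579)/3 = -⅓*(-110823) = 36941)
t = 77598 (t = (218 + 261)*162 = 479*162 = 77598)
(t - 217962) + n = (77598 - 217962) + 36941 = -140364 + 36941 = -103423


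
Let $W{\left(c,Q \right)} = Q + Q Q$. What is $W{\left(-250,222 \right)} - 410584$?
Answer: $-361078$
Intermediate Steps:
$W{\left(c,Q \right)} = Q + Q^{2}$
$W{\left(-250,222 \right)} - 410584 = 222 \left(1 + 222\right) - 410584 = 222 \cdot 223 - 410584 = 49506 - 410584 = -361078$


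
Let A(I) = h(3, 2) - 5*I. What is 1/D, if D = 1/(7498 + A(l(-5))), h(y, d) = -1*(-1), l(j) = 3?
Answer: 7484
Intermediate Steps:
h(y, d) = 1
A(I) = 1 - 5*I
D = 1/7484 (D = 1/(7498 + (1 - 5*3)) = 1/(7498 + (1 - 15)) = 1/(7498 - 14) = 1/7484 ≈ 0.00013362)
1/D = 1/(1/7484) = 7484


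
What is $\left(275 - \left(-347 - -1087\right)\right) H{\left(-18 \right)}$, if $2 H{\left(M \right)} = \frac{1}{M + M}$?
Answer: $\frac{155}{24} \approx 6.4583$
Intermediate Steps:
$H{\left(M \right)} = \frac{1}{4 M}$ ($H{\left(M \right)} = \frac{1}{2 \left(M + M\right)} = \frac{1}{2 \cdot 2 M} = \frac{\frac{1}{2} \frac{1}{M}}{2} = \frac{1}{4 M}$)
$\left(275 - \left(-347 - -1087\right)\right) H{\left(-18 \right)} = \left(275 - \left(-347 - -1087\right)\right) \frac{1}{4 \left(-18\right)} = \left(275 - \left(-347 + 1087\right)\right) \frac{1}{4} \left(- \frac{1}{18}\right) = \left(275 - 740\right) \left(- \frac{1}{72}\right) = \left(-465\right) \left(- \frac{1}{72}\right) = \frac{155}{24}$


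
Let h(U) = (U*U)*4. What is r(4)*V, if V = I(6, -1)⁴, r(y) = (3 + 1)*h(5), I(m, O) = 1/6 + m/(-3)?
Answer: 366025/81 ≈ 4518.8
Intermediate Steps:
I(m, O) = ⅙ - m/3 (I(m, O) = 1*(⅙) + m*(-⅓) = ⅙ - m/3)
h(U) = 4*U² (h(U) = U²*4 = 4*U²)
r(y) = 400 (r(y) = (3 + 1)*(4*5²) = 4*(4*25) = 4*100 = 400)
V = 14641/1296 (V = (⅙ - ⅓*6)⁴ = (⅙ - 2)⁴ = (-11/6)⁴ = 14641/1296 ≈ 11.297)
r(4)*V = 400*(14641/1296) = 366025/81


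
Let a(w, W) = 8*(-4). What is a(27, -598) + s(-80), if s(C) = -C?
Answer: 48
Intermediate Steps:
a(w, W) = -32
a(27, -598) + s(-80) = -32 - 1*(-80) = -32 + 80 = 48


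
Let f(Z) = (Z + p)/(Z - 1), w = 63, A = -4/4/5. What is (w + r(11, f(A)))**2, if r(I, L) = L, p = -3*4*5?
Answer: 461041/36 ≈ 12807.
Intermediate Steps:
A = -1/5 (A = -4*1/4*(1/5) = -1*1/5 = -1/5 ≈ -0.20000)
p = -60 (p = -12*5 = -60)
f(Z) = (-60 + Z)/(-1 + Z) (f(Z) = (Z - 60)/(Z - 1) = (-60 + Z)/(-1 + Z))
(w + r(11, f(A)))**2 = (63 + (-60 - 1/5)/(-1 - 1/5))**2 = (63 - 301/5/(-6/5))**2 = (63 - 5/6*(-301/5))**2 = (63 + 301/6)**2 = (679/6)**2 = 461041/36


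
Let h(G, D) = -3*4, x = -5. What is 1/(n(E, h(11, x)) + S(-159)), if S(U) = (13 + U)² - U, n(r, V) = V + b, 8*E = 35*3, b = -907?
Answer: 1/20556 ≈ 4.8648e-5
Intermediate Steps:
h(G, D) = -12
E = 105/8 (E = (35*3)/8 = (⅛)*105 = 105/8 ≈ 13.125)
n(r, V) = -907 + V (n(r, V) = V - 907 = -907 + V)
1/(n(E, h(11, x)) + S(-159)) = 1/((-907 - 12) + ((13 - 159)² - 1*(-159))) = 1/(-919 + ((-146)² + 159)) = 1/(-919 + (21316 + 159)) = 1/(-919 + 21475) = 1/20556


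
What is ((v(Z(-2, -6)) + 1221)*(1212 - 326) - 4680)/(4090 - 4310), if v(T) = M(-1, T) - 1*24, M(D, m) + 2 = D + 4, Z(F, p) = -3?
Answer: -24017/5 ≈ -4803.4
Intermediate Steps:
M(D, m) = 2 + D (M(D, m) = -2 + (D + 4) = -2 + (4 + D) = 2 + D)
v(T) = -23 (v(T) = (2 - 1) - 1*24 = 1 - 24 = -23)
((v(Z(-2, -6)) + 1221)*(1212 - 326) - 4680)/(4090 - 4310) = ((-23 + 1221)*(1212 - 326) - 4680)/(4090 - 4310) = (1198*886 - 4680)/(-220) = (1061428 - 4680)*(-1/220) = 1056748*(-1/220) = -24017/5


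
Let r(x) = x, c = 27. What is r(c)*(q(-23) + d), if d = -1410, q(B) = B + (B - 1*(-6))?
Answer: -39150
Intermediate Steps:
q(B) = 6 + 2*B (q(B) = B + (B + 6) = B + (6 + B) = 6 + 2*B)
r(c)*(q(-23) + d) = 27*((6 + 2*(-23)) - 1410) = 27*((6 - 46) - 1410) = 27*(-40 - 1410) = 27*(-1450) = -39150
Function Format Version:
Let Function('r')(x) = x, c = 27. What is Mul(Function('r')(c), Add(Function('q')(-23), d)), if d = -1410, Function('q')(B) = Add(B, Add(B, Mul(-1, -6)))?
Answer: -39150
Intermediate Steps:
Function('q')(B) = Add(6, Mul(2, B)) (Function('q')(B) = Add(B, Add(B, 6)) = Add(B, Add(6, B)) = Add(6, Mul(2, B)))
Mul(Function('r')(c), Add(Function('q')(-23), d)) = Mul(27, Add(Add(6, Mul(2, -23)), -1410)) = Mul(27, Add(Add(6, -46), -1410)) = Mul(27, Add(-40, -1410)) = Mul(27, -1450) = -39150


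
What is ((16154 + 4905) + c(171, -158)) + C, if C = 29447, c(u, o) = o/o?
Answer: 50507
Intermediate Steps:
c(u, o) = 1
((16154 + 4905) + c(171, -158)) + C = ((16154 + 4905) + 1) + 29447 = (21059 + 1) + 29447 = 21060 + 29447 = 50507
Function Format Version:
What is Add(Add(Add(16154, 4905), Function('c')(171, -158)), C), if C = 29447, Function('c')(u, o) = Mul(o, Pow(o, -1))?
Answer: 50507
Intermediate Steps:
Function('c')(u, o) = 1
Add(Add(Add(16154, 4905), Function('c')(171, -158)), C) = Add(Add(Add(16154, 4905), 1), 29447) = Add(Add(21059, 1), 29447) = Add(21060, 29447) = 50507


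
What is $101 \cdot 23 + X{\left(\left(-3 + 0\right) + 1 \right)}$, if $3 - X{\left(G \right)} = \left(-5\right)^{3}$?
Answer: $2451$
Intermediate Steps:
$X{\left(G \right)} = 128$ ($X{\left(G \right)} = 3 - \left(-5\right)^{3} = 3 - -125 = 3 + 125 = 128$)
$101 \cdot 23 + X{\left(\left(-3 + 0\right) + 1 \right)} = 101 \cdot 23 + 128 = 2323 + 128 = 2451$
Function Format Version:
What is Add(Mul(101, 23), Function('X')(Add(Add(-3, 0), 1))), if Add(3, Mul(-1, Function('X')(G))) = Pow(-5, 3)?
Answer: 2451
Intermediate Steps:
Function('X')(G) = 128 (Function('X')(G) = Add(3, Mul(-1, Pow(-5, 3))) = Add(3, Mul(-1, -125)) = Add(3, 125) = 128)
Add(Mul(101, 23), Function('X')(Add(Add(-3, 0), 1))) = Add(Mul(101, 23), 128) = Add(2323, 128) = 2451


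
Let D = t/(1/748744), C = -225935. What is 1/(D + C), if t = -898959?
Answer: -1/673090383431 ≈ -1.4857e-12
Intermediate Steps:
D = -673090157496 (D = -898959/(1/748744) = -898959/1/748744 = -898959*748744 = -673090157496)
1/(D + C) = 1/(-673090157496 - 225935) = 1/(-673090383431) = -1/673090383431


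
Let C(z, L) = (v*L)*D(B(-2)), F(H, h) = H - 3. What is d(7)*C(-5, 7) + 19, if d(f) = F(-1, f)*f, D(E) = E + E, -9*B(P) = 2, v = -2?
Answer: -1397/9 ≈ -155.22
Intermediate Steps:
B(P) = -2/9 (B(P) = -1/9*2 = -2/9)
F(H, h) = -3 + H
D(E) = 2*E
C(z, L) = 8*L/9 (C(z, L) = (-2*L)*(2*(-2/9)) = -2*L*(-4/9) = 8*L/9)
d(f) = -4*f (d(f) = (-3 - 1)*f = -4*f)
d(7)*C(-5, 7) + 19 = (-4*7)*((8/9)*7) + 19 = -28*56/9 + 19 = -1568/9 + 19 = -1397/9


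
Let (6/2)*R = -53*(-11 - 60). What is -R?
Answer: -3763/3 ≈ -1254.3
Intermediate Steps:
R = 3763/3 (R = (-53*(-11 - 60))/3 = (-53*(-71))/3 = (⅓)*3763 = 3763/3 ≈ 1254.3)
-R = -1*3763/3 = -3763/3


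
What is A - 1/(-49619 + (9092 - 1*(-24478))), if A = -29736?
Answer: -477233063/16049 ≈ -29736.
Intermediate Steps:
A - 1/(-49619 + (9092 - 1*(-24478))) = -29736 - 1/(-49619 + (9092 - 1*(-24478))) = -29736 - 1/(-49619 + (9092 + 24478)) = -29736 - 1/(-49619 + 33570) = -29736 - 1/(-16049) = -29736 - 1*(-1/16049) = -29736 + 1/16049 = -477233063/16049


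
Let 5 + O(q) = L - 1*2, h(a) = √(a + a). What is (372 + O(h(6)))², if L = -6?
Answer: 128881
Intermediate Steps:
h(a) = √2*√a (h(a) = √(2*a) = √2*√a)
O(q) = -13 (O(q) = -5 + (-6 - 1*2) = -5 + (-6 - 2) = -5 - 8 = -13)
(372 + O(h(6)))² = (372 - 13)² = 359² = 128881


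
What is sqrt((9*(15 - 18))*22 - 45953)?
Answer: I*sqrt(46547) ≈ 215.75*I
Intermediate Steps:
sqrt((9*(15 - 18))*22 - 45953) = sqrt((9*(-3))*22 - 45953) = sqrt(-27*22 - 45953) = sqrt(-594 - 45953) = sqrt(-46547) = I*sqrt(46547)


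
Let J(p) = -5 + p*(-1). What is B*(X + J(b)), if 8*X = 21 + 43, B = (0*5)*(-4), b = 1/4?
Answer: 0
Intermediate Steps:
b = ¼ ≈ 0.25000
J(p) = -5 - p
B = 0 (B = 0*(-4) = 0)
X = 8 (X = (21 + 43)/8 = (⅛)*64 = 8)
B*(X + J(b)) = 0*(8 + (-5 - 1*¼)) = 0*(8 + (-5 - ¼)) = 0*(8 - 21/4) = 0*(11/4) = 0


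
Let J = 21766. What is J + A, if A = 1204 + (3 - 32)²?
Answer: 23811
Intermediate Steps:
A = 2045 (A = 1204 + (-29)² = 1204 + 841 = 2045)
J + A = 21766 + 2045 = 23811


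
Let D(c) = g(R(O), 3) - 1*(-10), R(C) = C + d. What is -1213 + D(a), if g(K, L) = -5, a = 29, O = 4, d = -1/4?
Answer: -1208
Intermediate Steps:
d = -¼ (d = -1*¼ = -¼ ≈ -0.25000)
R(C) = -¼ + C (R(C) = C - ¼ = -¼ + C)
D(c) = 5 (D(c) = -5 - 1*(-10) = -5 + 10 = 5)
-1213 + D(a) = -1213 + 5 = -1208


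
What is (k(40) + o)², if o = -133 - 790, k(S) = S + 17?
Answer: 749956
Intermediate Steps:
k(S) = 17 + S
o = -923
(k(40) + o)² = ((17 + 40) - 923)² = (57 - 923)² = (-866)² = 749956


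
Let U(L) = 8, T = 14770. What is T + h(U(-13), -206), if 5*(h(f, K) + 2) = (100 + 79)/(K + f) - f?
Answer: 14618557/990 ≈ 14766.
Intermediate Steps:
h(f, K) = -2 - f/5 + 179/(5*(K + f)) (h(f, K) = -2 + ((100 + 79)/(K + f) - f)/5 = -2 + (179/(K + f) - f)/5 = -2 + (-f + 179/(K + f))/5 = -2 + (-f/5 + 179/(5*(K + f))) = -2 - f/5 + 179/(5*(K + f)))
T + h(U(-13), -206) = 14770 + (179 - 1*8² - 10*(-206) - 10*8 - 1*(-206)*8)/(5*(-206 + 8)) = 14770 + (⅕)*(179 - 1*64 + 2060 - 80 + 1648)/(-198) = 14770 + (⅕)*(-1/198)*(179 - 64 + 2060 - 80 + 1648) = 14770 + (⅕)*(-1/198)*3743 = 14770 - 3743/990 = 14618557/990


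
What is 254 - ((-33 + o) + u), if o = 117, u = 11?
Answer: 159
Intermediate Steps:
254 - ((-33 + o) + u) = 254 - ((-33 + 117) + 11) = 254 - (84 + 11) = 254 - 1*95 = 254 - 95 = 159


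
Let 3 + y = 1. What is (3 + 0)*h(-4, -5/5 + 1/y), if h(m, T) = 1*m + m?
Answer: -24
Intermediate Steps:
y = -2 (y = -3 + 1 = -2)
h(m, T) = 2*m (h(m, T) = m + m = 2*m)
(3 + 0)*h(-4, -5/5 + 1/y) = (3 + 0)*(2*(-4)) = 3*(-8) = -24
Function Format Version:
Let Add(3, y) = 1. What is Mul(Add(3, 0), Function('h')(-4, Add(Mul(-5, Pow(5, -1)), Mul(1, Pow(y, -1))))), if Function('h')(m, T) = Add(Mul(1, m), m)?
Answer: -24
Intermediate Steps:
y = -2 (y = Add(-3, 1) = -2)
Function('h')(m, T) = Mul(2, m) (Function('h')(m, T) = Add(m, m) = Mul(2, m))
Mul(Add(3, 0), Function('h')(-4, Add(Mul(-5, Pow(5, -1)), Mul(1, Pow(y, -1))))) = Mul(Add(3, 0), Mul(2, -4)) = Mul(3, -8) = -24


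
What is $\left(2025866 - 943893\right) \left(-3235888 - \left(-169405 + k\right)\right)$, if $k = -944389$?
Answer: $-2296048411462$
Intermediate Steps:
$\left(2025866 - 943893\right) \left(-3235888 - \left(-169405 + k\right)\right) = \left(2025866 - 943893\right) \left(-3235888 + \left(169405 - -944389\right)\right) = 1081973 \left(-3235888 + \left(169405 + 944389\right)\right) = 1081973 \left(-3235888 + 1113794\right) = 1081973 \left(-2122094\right) = -2296048411462$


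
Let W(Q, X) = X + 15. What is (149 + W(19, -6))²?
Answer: 24964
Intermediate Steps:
W(Q, X) = 15 + X
(149 + W(19, -6))² = (149 + (15 - 6))² = (149 + 9)² = 158² = 24964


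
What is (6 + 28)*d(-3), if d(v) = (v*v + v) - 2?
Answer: 136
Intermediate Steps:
d(v) = -2 + v + v² (d(v) = (v² + v) - 2 = (v + v²) - 2 = -2 + v + v²)
(6 + 28)*d(-3) = (6 + 28)*(-2 - 3 + (-3)²) = 34*(-2 - 3 + 9) = 34*4 = 136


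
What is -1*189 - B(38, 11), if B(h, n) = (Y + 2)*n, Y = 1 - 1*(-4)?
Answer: -266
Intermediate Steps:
Y = 5 (Y = 1 + 4 = 5)
B(h, n) = 7*n (B(h, n) = (5 + 2)*n = 7*n)
-1*189 - B(38, 11) = -1*189 - 7*11 = -189 - 1*77 = -189 - 77 = -266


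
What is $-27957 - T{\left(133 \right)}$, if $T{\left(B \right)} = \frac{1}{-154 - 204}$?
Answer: $- \frac{10008605}{358} \approx -27957.0$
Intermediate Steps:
$T{\left(B \right)} = - \frac{1}{358}$ ($T{\left(B \right)} = \frac{1}{-358} = - \frac{1}{358}$)
$-27957 - T{\left(133 \right)} = -27957 - - \frac{1}{358} = -27957 + \frac{1}{358} = - \frac{10008605}{358}$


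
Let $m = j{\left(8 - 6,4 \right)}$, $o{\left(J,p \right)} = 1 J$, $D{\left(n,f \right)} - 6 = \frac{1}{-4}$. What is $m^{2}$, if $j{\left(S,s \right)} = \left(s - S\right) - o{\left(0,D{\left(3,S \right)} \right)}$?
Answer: $4$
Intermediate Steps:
$D{\left(n,f \right)} = \frac{23}{4}$ ($D{\left(n,f \right)} = 6 + \frac{1}{-4} = 6 - \frac{1}{4} = \frac{23}{4}$)
$o{\left(J,p \right)} = J$
$j{\left(S,s \right)} = s - S$ ($j{\left(S,s \right)} = \left(s - S\right) - 0 = \left(s - S\right) + 0 = s - S$)
$m = 2$ ($m = 4 - \left(8 - 6\right) = 4 - 2 = 2$)
$m^{2} = 2^{2} = 4$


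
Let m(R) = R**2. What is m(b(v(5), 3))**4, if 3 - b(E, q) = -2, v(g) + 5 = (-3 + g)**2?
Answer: 390625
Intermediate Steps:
v(g) = -5 + (-3 + g)**2
b(E, q) = 5 (b(E, q) = 3 - 1*(-2) = 3 + 2 = 5)
m(b(v(5), 3))**4 = (5**2)**4 = 25**4 = 390625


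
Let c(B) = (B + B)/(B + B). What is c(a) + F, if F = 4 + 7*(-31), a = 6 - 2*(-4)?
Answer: -212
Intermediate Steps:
a = 14 (a = 6 + 8 = 14)
c(B) = 1 (c(B) = (2*B)/((2*B)) = (2*B)*(1/(2*B)) = 1)
F = -213 (F = 4 - 217 = -213)
c(a) + F = 1 - 213 = -212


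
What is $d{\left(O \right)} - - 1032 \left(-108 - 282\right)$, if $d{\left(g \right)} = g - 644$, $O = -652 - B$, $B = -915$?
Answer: $-402861$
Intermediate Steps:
$O = 263$ ($O = -652 - -915 = -652 + 915 = 263$)
$d{\left(g \right)} = -644 + g$
$d{\left(O \right)} - - 1032 \left(-108 - 282\right) = \left(-644 + 263\right) - - 1032 \left(-108 - 282\right) = -381 - \left(-1032\right) \left(-390\right) = -381 - 402480 = -402861$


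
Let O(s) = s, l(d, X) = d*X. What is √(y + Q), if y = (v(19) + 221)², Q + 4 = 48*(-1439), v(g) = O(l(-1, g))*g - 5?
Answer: 3*I*√5339 ≈ 219.21*I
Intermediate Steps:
l(d, X) = X*d
v(g) = -5 - g² (v(g) = (g*(-1))*g - 5 = (-g)*g - 5 = -g² - 5 = -5 - g²)
Q = -69076 (Q = -4 + 48*(-1439) = -4 - 69072 = -69076)
y = 21025 (y = ((-5 - 1*19²) + 221)² = ((-5 - 1*361) + 221)² = ((-5 - 361) + 221)² = (-366 + 221)² = (-145)² = 21025)
√(y + Q) = √(21025 - 69076) = √(-48051) = 3*I*√5339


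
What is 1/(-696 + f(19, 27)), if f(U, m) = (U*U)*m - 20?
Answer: 1/9031 ≈ 0.00011073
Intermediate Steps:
f(U, m) = -20 + m*U² (f(U, m) = U²*m - 20 = m*U² - 20 = -20 + m*U²)
1/(-696 + f(19, 27)) = 1/(-696 + (-20 + 27*19²)) = 1/(-696 + (-20 + 27*361)) = 1/(-696 + (-20 + 9747)) = 1/(-696 + 9727) = 1/9031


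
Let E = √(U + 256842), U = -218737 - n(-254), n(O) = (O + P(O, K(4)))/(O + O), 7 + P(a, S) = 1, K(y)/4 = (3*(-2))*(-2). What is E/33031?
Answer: √614587290/4194937 ≈ 0.0059097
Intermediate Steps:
K(y) = 48 (K(y) = 4*((3*(-2))*(-2)) = 4*(-6*(-2)) = 4*12 = 48)
P(a, S) = -6 (P(a, S) = -7 + 1 = -6)
n(O) = (-6 + O)/(2*O) (n(O) = (O - 6)/(O + O) = (-6 + O)/((2*O)) = (-6 + O)*(1/(2*O)) = (-6 + O)/(2*O))
U = -27779664/127 (U = -218737 - (-6 - 254)/(2*(-254)) = -218737 - (-1)*(-260)/(2*254) = -218737 - 1*65/127 = -218737 - 65/127 = -27779664/127 ≈ -2.1874e+5)
E = √614587290/127 (E = √(-27779664/127 + 256842) = √(4839270/127) = √614587290/127 ≈ 195.20)
E/33031 = (√614587290/127)/33031 = (√614587290/127)*(1/33031) = √614587290/4194937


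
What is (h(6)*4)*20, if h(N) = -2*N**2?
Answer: -5760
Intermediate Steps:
(h(6)*4)*20 = (-2*6**2*4)*20 = (-2*36*4)*20 = -72*4*20 = -288*20 = -5760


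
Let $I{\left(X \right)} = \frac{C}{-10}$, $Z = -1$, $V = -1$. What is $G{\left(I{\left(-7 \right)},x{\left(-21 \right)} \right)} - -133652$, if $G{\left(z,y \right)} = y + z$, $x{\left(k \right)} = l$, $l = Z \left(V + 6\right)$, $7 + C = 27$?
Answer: $133645$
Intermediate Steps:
$C = 20$ ($C = -7 + 27 = 20$)
$l = -5$ ($l = - (-1 + 6) = \left(-1\right) 5 = -5$)
$x{\left(k \right)} = -5$
$I{\left(X \right)} = -2$ ($I{\left(X \right)} = \frac{20}{-10} = 20 \left(- \frac{1}{10}\right) = -2$)
$G{\left(I{\left(-7 \right)},x{\left(-21 \right)} \right)} - -133652 = \left(-5 - 2\right) - -133652 = -7 + 133652 = 133645$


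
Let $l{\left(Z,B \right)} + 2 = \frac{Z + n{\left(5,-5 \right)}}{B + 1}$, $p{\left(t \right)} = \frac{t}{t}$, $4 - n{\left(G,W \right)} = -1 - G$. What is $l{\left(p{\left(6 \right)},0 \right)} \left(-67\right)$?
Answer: $-603$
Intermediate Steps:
$n{\left(G,W \right)} = 5 + G$ ($n{\left(G,W \right)} = 4 - \left(-1 - G\right) = 4 + \left(1 + G\right) = 5 + G$)
$p{\left(t \right)} = 1$
$l{\left(Z,B \right)} = -2 + \frac{10 + Z}{1 + B}$ ($l{\left(Z,B \right)} = -2 + \frac{Z + \left(5 + 5\right)}{B + 1} = -2 + \frac{Z + 10}{1 + B} = -2 + \frac{10 + Z}{1 + B}$)
$l{\left(p{\left(6 \right)},0 \right)} \left(-67\right) = \frac{8 + 1 - 0}{1 + 0} \left(-67\right) = \frac{8 + 1 + 0}{1} \left(-67\right) = 1 \cdot 9 \left(-67\right) = 9 \left(-67\right) = -603$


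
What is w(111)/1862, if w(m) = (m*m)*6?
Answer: 36963/931 ≈ 39.702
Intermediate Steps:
w(m) = 6*m² (w(m) = m²*6 = 6*m²)
w(111)/1862 = (6*111²)/1862 = (6*12321)*(1/1862) = 73926*(1/1862) = 36963/931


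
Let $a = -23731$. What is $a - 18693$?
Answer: $-42424$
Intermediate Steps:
$a - 18693 = -23731 - 18693 = -42424$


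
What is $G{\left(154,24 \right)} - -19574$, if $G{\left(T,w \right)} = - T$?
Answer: $19420$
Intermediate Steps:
$G{\left(154,24 \right)} - -19574 = \left(-1\right) 154 - -19574 = -154 + 19574 = 19420$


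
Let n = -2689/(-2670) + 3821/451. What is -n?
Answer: -11414809/1204170 ≈ -9.4794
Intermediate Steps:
n = 11414809/1204170 (n = -2689*(-1/2670) + 3821*(1/451) = 2689/2670 + 3821/451 = 11414809/1204170 ≈ 9.4794)
-n = -1*11414809/1204170 = -11414809/1204170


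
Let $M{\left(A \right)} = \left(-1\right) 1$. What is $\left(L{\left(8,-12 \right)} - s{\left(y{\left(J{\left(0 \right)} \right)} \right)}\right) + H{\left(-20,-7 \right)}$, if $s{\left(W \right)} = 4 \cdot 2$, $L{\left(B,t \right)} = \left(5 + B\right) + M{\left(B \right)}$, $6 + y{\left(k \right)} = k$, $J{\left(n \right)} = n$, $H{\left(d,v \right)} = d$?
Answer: $-16$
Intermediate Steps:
$y{\left(k \right)} = -6 + k$
$M{\left(A \right)} = -1$
$L{\left(B,t \right)} = 4 + B$ ($L{\left(B,t \right)} = \left(5 + B\right) - 1 = 4 + B$)
$s{\left(W \right)} = 8$
$\left(L{\left(8,-12 \right)} - s{\left(y{\left(J{\left(0 \right)} \right)} \right)}\right) + H{\left(-20,-7 \right)} = \left(\left(4 + 8\right) - 8\right) - 20 = \left(12 - 8\right) - 20 = 4 - 20 = -16$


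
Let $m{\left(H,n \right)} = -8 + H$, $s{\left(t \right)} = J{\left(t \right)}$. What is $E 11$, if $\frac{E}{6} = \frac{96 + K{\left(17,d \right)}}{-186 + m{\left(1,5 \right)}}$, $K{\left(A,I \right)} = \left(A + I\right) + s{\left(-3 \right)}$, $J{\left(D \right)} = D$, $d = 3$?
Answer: $- \frac{7458}{193} \approx -38.642$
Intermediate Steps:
$s{\left(t \right)} = t$
$K{\left(A,I \right)} = -3 + A + I$ ($K{\left(A,I \right)} = \left(A + I\right) - 3 = -3 + A + I$)
$E = - \frac{678}{193}$ ($E = 6 \frac{96 + \left(-3 + 17 + 3\right)}{-186 + \left(-8 + 1\right)} = 6 \frac{96 + 17}{-186 - 7} = 6 \frac{113}{-193} = 6 \cdot 113 \left(- \frac{1}{193}\right) = 6 \left(- \frac{113}{193}\right) = - \frac{678}{193} \approx -3.513$)
$E 11 = \left(- \frac{678}{193}\right) 11 = - \frac{7458}{193}$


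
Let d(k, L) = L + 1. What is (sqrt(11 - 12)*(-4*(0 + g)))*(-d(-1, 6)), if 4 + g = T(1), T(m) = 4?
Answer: 0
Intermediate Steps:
d(k, L) = 1 + L
g = 0 (g = -4 + 4 = 0)
(sqrt(11 - 12)*(-4*(0 + g)))*(-d(-1, 6)) = (sqrt(11 - 12)*(-4*(0 + 0)))*(-(1 + 6)) = (sqrt(-1)*(-4*0))*(-1*7) = (I*0)*(-7) = 0*(-7) = 0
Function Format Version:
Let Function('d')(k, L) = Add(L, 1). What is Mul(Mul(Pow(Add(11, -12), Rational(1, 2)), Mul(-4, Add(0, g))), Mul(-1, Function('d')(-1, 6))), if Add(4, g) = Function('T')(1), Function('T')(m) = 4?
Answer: 0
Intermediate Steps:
Function('d')(k, L) = Add(1, L)
g = 0 (g = Add(-4, 4) = 0)
Mul(Mul(Pow(Add(11, -12), Rational(1, 2)), Mul(-4, Add(0, g))), Mul(-1, Function('d')(-1, 6))) = Mul(Mul(Pow(Add(11, -12), Rational(1, 2)), Mul(-4, Add(0, 0))), Mul(-1, Add(1, 6))) = Mul(Mul(Pow(-1, Rational(1, 2)), Mul(-4, 0)), Mul(-1, 7)) = Mul(Mul(I, 0), -7) = Mul(0, -7) = 0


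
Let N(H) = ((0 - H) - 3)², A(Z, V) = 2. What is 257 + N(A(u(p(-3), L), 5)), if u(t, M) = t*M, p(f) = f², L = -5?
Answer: 282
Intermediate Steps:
u(t, M) = M*t
N(H) = (-3 - H)² (N(H) = (-H - 3)² = (-3 - H)²)
257 + N(A(u(p(-3), L), 5)) = 257 + (3 + 2)² = 257 + 5² = 257 + 25 = 282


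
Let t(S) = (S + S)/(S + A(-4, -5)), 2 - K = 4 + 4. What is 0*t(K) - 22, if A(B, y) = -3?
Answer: -22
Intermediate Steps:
K = -6 (K = 2 - (4 + 4) = 2 - 1*8 = 2 - 8 = -6)
t(S) = 2*S/(-3 + S) (t(S) = (S + S)/(S - 3) = (2*S)/(-3 + S) = 2*S/(-3 + S))
0*t(K) - 22 = 0*(2*(-6)/(-3 - 6)) - 22 = 0*(2*(-6)/(-9)) - 22 = 0*(2*(-6)*(-⅑)) - 22 = 0*(4/3) - 22 = 0 - 22 = -22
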